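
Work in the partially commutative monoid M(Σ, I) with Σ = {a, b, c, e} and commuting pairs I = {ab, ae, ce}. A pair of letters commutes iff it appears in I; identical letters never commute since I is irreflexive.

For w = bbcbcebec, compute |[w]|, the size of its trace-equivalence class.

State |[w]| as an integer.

4

drop 0:b onto floor
drop 1:b onto {0:b}
drop 2:c onto {1:b}
drop 3:b onto {2:c}
drop 4:c onto {3:b}
drop 5:e onto {3:b}
drop 6:b onto {4:c, 5:e}
drop 7:e onto {6:b}
drop 8:c onto {6:b}
ground layer = {0:b}
drop-orders for the pieces not yet dropped (sum over which currently-grounded one goes next):
  1 to go: {7} 1  {8} 1
  2 to go: {7,8} 2
  3 to go: {6,7,8} 2
  4 to go: {4,6,7,8} 2  {5,6,7,8} 2
  5 to go: {4,5,6,7,8} 4
  6 to go: {3,4,5,6,7,8} 4
  7 to go: {2,3,4,5,6,7,8} 4
  if 0:b drops first: 4 orders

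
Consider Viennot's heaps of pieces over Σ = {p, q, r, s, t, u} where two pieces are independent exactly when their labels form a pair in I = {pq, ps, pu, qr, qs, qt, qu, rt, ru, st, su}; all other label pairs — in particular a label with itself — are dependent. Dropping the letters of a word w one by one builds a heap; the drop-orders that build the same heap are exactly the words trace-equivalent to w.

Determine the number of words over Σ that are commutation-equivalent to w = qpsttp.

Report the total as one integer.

30

piece 0:q — minimal
piece 1:p — minimal
piece 2:s — minimal
piece 3:t rests on {1:p}
piece 4:t rests on {3:t}
piece 5:p rests on {4:t}
minimal pieces: {0:q, 1:p, 2:s}
ways to finish when only these pieces remain (= sum over removing one remaining piece with nothing left below it):
  1 left: {0}→1  {2}→1  {5}→1
  2 left: {0,2}→2  {0,5}→2  {2,5}→2  {4,5}→1
  3 left: {0,2,5}→6  {0,4,5}→3  {2,4,5}→3  {3,4,5}→1
  4 left: {0,2,4,5}→12  {0,3,4,5}→4  {1,3,4,5}→1  {2,3,4,5}→4
  placing 0:q first → 5 extensions
  placing 1:p first → 20 extensions
  placing 2:s first → 5 extensions
total linear extensions = 30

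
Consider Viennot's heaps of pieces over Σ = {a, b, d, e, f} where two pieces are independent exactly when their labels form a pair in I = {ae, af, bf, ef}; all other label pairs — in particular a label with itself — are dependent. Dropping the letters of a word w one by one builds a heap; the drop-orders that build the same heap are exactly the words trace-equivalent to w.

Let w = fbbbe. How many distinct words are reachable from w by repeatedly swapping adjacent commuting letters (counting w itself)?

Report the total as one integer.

5

piece 0:f — minimal
piece 1:b — minimal
piece 2:b rests on {1:b}
piece 3:b rests on {2:b}
piece 4:e rests on {3:b}
minimal pieces: {0:f, 1:b}
ways to finish when only these pieces remain (= sum over removing one remaining piece with nothing left below it):
  1 left: {0}→1  {4}→1
  2 left: {0,4}→2  {3,4}→1
  3 left: {0,3,4}→3  {2,3,4}→1
  placing 0:f first → 1 extensions
  placing 1:b first → 4 extensions
total linear extensions = 5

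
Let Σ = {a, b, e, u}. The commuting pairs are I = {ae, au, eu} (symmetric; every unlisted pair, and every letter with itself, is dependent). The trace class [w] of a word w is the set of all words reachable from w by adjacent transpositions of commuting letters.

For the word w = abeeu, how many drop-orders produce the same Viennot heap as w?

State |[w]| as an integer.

0(a) covers ∅
1(b) covers 0:a
2(e) covers 1:b
3(e) covers 2:e
4(u) covers 1:b
floor of heap: 0:a
completions by unplaced set U, small U first (add the entries for U minus each lowest piece of U):
  |U|=1: {3}:1  {4}:1
  |U|=2: {2,3}:1  {3,4}:2
  |U|=3: {2,3,4}:3
  start at 0(a): 3

3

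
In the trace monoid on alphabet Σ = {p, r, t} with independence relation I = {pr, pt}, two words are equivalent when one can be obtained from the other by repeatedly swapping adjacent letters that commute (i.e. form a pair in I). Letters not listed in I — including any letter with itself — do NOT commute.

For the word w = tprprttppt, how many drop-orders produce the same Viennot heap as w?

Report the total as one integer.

210

drop 0:t onto floor
drop 1:p onto floor
drop 2:r onto {0:t}
drop 3:p onto {1:p}
drop 4:r onto {2:r}
drop 5:t onto {4:r}
drop 6:t onto {5:t}
drop 7:p onto {3:p}
drop 8:p onto {7:p}
drop 9:t onto {6:t}
ground layer = {0:t, 1:p}
drop-orders for the pieces not yet dropped (sum over which currently-grounded one goes next):
  1 to go: {8} 1  {9} 1
  2 to go: {6,9} 1  {7,8} 1  {8,9} 2
  3 to go: {3,7,8} 1  {5,6,9} 1  {6,8,9} 3  {7,8,9} 3
  4 to go: {1,3,7,8} 1  {3,7,8,9} 4  {4,5,6,9} 1  {5,6,8,9} 4  {6,7,8,9} 6
  5 to go: {1,3,7,8,9} 5  {2,4,5,6,9} 1  {3,6,7,8,9} 10  {4,5,6,8,9} 5  {5,6,7,8,9} 10
  6 to go: {0,2,4,5,6,9} 1  {1,3,6,7,8,9} 15  {2,4,5,6,8,9} 6  {3,5,6,7,8,9} 20  {4,5,6,7,8,9} 15
  7 to go: {0,2,4,5,6,8,9} 7  {1,3,5,6,7,8,9} 35  {2,4,5,6,7,8,9} 21  {3,4,5,6,7,8,9} 35
  8 to go: {0,2,4,5,6,7,8,9} 28  {1,3,4,5,6,7,8,9} 70  {2,3,4,5,6,7,8,9} 56
  if 0:t drops first: 126 orders
  if 1:p drops first: 84 orders
heap linearizations: 210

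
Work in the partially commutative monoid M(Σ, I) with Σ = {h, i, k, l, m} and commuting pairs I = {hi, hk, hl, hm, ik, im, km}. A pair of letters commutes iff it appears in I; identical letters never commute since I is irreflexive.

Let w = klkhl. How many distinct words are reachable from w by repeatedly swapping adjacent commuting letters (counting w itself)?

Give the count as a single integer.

5

0(k) covers ∅
1(l) covers 0:k
2(k) covers 1:l
3(h) covers ∅
4(l) covers 2:k
floor of heap: 0:k, 3:h
completions by unplaced set U, small U first (add the entries for U minus each lowest piece of U):
  |U|=1: {3}:1  {4}:1
  |U|=2: {2,4}:1  {3,4}:2
  |U|=3: {1,2,4}:1  {2,3,4}:3
  start at 0(k): 4
  start at 3(h): 1
sum over floor = 5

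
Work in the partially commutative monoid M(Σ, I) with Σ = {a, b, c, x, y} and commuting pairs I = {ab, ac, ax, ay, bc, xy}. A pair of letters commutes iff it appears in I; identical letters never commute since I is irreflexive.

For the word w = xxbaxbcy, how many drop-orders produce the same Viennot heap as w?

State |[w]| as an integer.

piece 0:x — minimal
piece 1:x rests on {0:x}
piece 2:b rests on {1:x}
piece 3:a — minimal
piece 4:x rests on {2:b}
piece 5:b rests on {4:x}
piece 6:c rests on {4:x}
piece 7:y rests on {5:b, 6:c}
minimal pieces: {0:x, 3:a}
ways to finish when only these pieces remain (= sum over removing one remaining piece with nothing left below it):
  1 left: {3}→1  {7}→1
  2 left: {3,7}→2  {5,7}→1  {6,7}→1
  3 left: {3,5,7}→3  {3,6,7}→3  {5,6,7}→2
  4 left: {3,5,6,7}→8  {4,5,6,7}→2
  5 left: {2,4,5,6,7}→2  {3,4,5,6,7}→10
  6 left: {1,2,4,5,6,7}→2  {2,3,4,5,6,7}→12
  placing 0:x first → 14 extensions
  placing 3:a first → 2 extensions
total linear extensions = 16

16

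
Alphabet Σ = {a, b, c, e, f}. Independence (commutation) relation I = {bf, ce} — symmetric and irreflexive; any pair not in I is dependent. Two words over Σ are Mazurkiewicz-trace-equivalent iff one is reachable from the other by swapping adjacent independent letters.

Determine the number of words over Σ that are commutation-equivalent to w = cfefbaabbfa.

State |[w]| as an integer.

0(c) covers ∅
1(f) covers 0:c
2(e) covers 1:f
3(f) covers 2:e
4(b) covers 2:e
5(a) covers 3:f, 4:b
6(a) covers 5:a
7(b) covers 6:a
8(b) covers 7:b
9(f) covers 6:a
10(a) covers 8:b, 9:f
floor of heap: 0:c
completions by unplaced set U, small U first (add the entries for U minus each lowest piece of U):
  |U|=1: {10}:1
  |U|=2: {8,10}:1  {9,10}:1
  |U|=3: {7,8,10}:1  {8,9,10}:2
  |U|=4: {7,8,9,10}:3
  |U|=5: {6,7,8,9,10}:3
  |U|=6: {5,6,7,8,9,10}:3
  |U|=7: {3,5,6,7,8,9,10}:3  {4,5,6,7,8,9,10}:3
  |U|=8: {3,4,5,6,7,8,9,10}:6
  |U|=9: {2,3,4,5,6,7,8,9,10}:6
  start at 0(c): 6

6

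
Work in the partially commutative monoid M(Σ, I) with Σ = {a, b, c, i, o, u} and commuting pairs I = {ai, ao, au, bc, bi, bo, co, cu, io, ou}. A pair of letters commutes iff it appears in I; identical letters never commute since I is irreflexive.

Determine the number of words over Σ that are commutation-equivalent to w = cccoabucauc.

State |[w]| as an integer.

176

drop 0:c onto floor
drop 1:c onto {0:c}
drop 2:c onto {1:c}
drop 3:o onto floor
drop 4:a onto {2:c}
drop 5:b onto {4:a}
drop 6:u onto {5:b}
drop 7:c onto {4:a}
drop 8:a onto {5:b, 7:c}
drop 9:u onto {6:u}
drop 10:c onto {8:a}
ground layer = {0:c, 3:o}
drop-orders for the pieces not yet dropped (sum over which currently-grounded one goes next):
  1 to go: {3} 1  {9} 1  {10} 1
  2 to go: {3,9} 2  {3,10} 2  {6,9} 1  {8,10} 1  {9,10} 2
  3 to go: {3,6,9} 3  {3,8,10} 3  {3,9,10} 6  {6,9,10} 3  {7,8,10} 1  {8,9,10} 3
  4 to go: {3,6,9,10} 12  {3,7,8,10} 4  {3,8,9,10} 12  {6,8,9,10} 6  {7,8,9,10} 4
  5 to go: {3,6,8,9,10} 30  {3,7,8,9,10} 20  {5,6,8,9,10} 6  {6,7,8,9,10} 10
  6 to go: {3,5,6,8,9,10} 36  {3,6,7,8,9,10} 60  {5,6,7,8,9,10} 16
  7 to go: {3,5,6,7,8,9,10} 112  {4,5,6,7,8,9,10} 16
  8 to go: {2,4,5,6,7,8,9,10} 16  {3,4,5,6,7,8,9,10} 128
  9 to go: {1,2,4,5,6,7,8,9,10} 16  {2,3,4,5,6,7,8,9,10} 144
  if 0:c drops first: 160 orders
  if 3:o drops first: 16 orders
heap linearizations: 176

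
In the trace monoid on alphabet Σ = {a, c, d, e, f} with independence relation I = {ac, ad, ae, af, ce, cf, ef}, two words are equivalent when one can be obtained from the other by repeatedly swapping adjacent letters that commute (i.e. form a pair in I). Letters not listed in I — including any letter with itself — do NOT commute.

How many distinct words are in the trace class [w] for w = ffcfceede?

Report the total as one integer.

210

piece 0:f — minimal
piece 1:f rests on {0:f}
piece 2:c — minimal
piece 3:f rests on {1:f}
piece 4:c rests on {2:c}
piece 5:e — minimal
piece 6:e rests on {5:e}
piece 7:d rests on {3:f, 4:c, 6:e}
piece 8:e rests on {7:d}
minimal pieces: {0:f, 2:c, 5:e}
ways to finish when only these pieces remain (= sum over removing one remaining piece with nothing left below it):
  1 left: {8}→1
  2 left: {7,8}→1
  3 left: {3,7,8}→1  {4,7,8}→1  {6,7,8}→1
  4 left: {1,3,7,8}→1  {2,4,7,8}→1  {3,4,7,8}→2  {3,6,7,8}→2  {4,6,7,8}→2  {5,6,7,8}→1
  5 left: {0,1,3,7,8}→1  {1,3,4,7,8}→3  {1,3,6,7,8}→3  {2,3,4,7,8}→3  {2,4,6,7,8}→3  {3,4,6,7,8}→6  {3,5,6,7,8}→3  {4,5,6,7,8}→3
  6 left: {0,1,3,4,7,8}→4  {0,1,3,6,7,8}→4  {1,2,3,4,7,8}→6  {1,3,4,6,7,8}→12  {1,3,5,6,7,8}→6  {2,3,4,6,7,8}→12  {2,4,5,6,7,8}→6  {3,4,5,6,7,8}→12
  7 left: {0,1,2,3,4,7,8}→10  {0,1,3,4,6,7,8}→20  {0,1,3,5,6,7,8}→10  {1,2,3,4,6,7,8}→30  {1,3,4,5,6,7,8}→30  {2,3,4,5,6,7,8}→30
  placing 0:f first → 90 extensions
  placing 2:c first → 60 extensions
  placing 5:e first → 60 extensions
total linear extensions = 210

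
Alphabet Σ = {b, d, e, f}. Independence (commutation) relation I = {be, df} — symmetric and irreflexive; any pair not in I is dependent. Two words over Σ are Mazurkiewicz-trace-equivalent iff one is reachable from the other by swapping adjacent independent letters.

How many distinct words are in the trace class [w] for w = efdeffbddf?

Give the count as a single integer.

6

#0=e has no predecessor
#1=f depends on [0:e]
#2=d depends on [0:e]
#3=e depends on [1:f, 2:d]
#4=f depends on [3:e]
#5=f depends on [4:f]
#6=b depends on [5:f]
#7=d depends on [6:b]
#8=d depends on [7:d]
#9=f depends on [6:b]
sources: [0:e]
N(rest) = Σ N(rest − s) over sources s of rest; N(one piece) = 1:
  size 1 → [8]=1  [9]=1
  size 2 → [7,8]=1  [8,9]=2
  size 3 → [7,8,9]=3
  size 4 → [6,7,8,9]=3
  size 5 → [5,6,7,8,9]=3
  size 6 → [4,5,6,7,8,9]=3
  size 7 → [3,4,5,6,7,8,9]=3
  size 8 → [1,3,4,5,6,7,8,9]=3  [2,3,4,5,6,7,8,9]=3
  first=0(e) contributes 6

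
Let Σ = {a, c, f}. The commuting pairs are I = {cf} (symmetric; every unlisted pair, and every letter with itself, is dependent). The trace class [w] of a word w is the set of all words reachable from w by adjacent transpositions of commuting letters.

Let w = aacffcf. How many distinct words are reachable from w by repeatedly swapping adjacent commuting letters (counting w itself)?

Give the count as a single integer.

#0=a has no predecessor
#1=a depends on [0:a]
#2=c depends on [1:a]
#3=f depends on [1:a]
#4=f depends on [3:f]
#5=c depends on [2:c]
#6=f depends on [4:f]
sources: [0:a]
N(rest) = Σ N(rest − s) over sources s of rest; N(one piece) = 1:
  size 1 → [5]=1  [6]=1
  size 2 → [2,5]=1  [4,6]=1  [5,6]=2
  size 3 → [2,5,6]=3  [3,4,6]=1  [4,5,6]=3
  size 4 → [2,4,5,6]=6  [3,4,5,6]=4
  size 5 → [2,3,4,5,6]=10
  first=0(a) contributes 10

10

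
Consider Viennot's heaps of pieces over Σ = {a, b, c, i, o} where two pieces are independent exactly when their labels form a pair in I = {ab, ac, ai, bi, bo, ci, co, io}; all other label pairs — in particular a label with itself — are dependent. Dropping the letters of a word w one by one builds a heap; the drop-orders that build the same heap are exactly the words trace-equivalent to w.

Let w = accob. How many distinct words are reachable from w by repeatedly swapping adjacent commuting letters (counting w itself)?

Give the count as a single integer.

10

0(a) covers ∅
1(c) covers ∅
2(c) covers 1:c
3(o) covers 0:a
4(b) covers 2:c
floor of heap: 0:a, 1:c
completions by unplaced set U, small U first (add the entries for U minus each lowest piece of U):
  |U|=1: {3}:1  {4}:1
  |U|=2: {0,3}:1  {2,4}:1  {3,4}:2
  |U|=3: {0,3,4}:3  {1,2,4}:1  {2,3,4}:3
  start at 0(a): 4
  start at 1(c): 6
sum over floor = 10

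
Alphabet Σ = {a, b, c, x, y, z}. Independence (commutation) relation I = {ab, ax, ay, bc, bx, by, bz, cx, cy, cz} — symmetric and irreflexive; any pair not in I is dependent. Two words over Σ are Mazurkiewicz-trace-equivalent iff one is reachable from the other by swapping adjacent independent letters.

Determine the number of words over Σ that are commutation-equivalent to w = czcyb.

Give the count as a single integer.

30

drop 0:c onto floor
drop 1:z onto floor
drop 2:c onto {0:c}
drop 3:y onto {1:z}
drop 4:b onto floor
ground layer = {0:c, 1:z, 4:b}
drop-orders for the pieces not yet dropped (sum over which currently-grounded one goes next):
  1 to go: {2} 1  {3} 1  {4} 1
  2 to go: {0,2} 1  {1,3} 1  {2,3} 2  {2,4} 2  {3,4} 2
  3 to go: {0,2,3} 3  {0,2,4} 3  {1,2,3} 3  {1,3,4} 3  {2,3,4} 6
  if 0:c drops first: 12 orders
  if 1:z drops first: 12 orders
  if 4:b drops first: 6 orders
heap linearizations: 30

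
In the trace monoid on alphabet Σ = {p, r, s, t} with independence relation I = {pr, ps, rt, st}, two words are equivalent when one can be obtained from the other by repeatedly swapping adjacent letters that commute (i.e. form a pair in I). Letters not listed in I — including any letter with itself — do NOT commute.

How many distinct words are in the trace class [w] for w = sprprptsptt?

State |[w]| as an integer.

piece 0:s — minimal
piece 1:p — minimal
piece 2:r rests on {0:s}
piece 3:p rests on {1:p}
piece 4:r rests on {2:r}
piece 5:p rests on {3:p}
piece 6:t rests on {5:p}
piece 7:s rests on {4:r}
piece 8:p rests on {6:t}
piece 9:t rests on {8:p}
piece 10:t rests on {9:t}
minimal pieces: {0:s, 1:p}
ways to finish when only these pieces remain (= sum over removing one remaining piece with nothing left below it):
  1 left: {7}→1  {10}→1
  2 left: {4,7}→1  {7,10}→2  {9,10}→1
  3 left: {2,4,7}→1  {4,7,10}→3  {7,9,10}→3  {8,9,10}→1
  4 left: {0,2,4,7}→1  {2,4,7,10}→4  {4,7,9,10}→6  {6,8,9,10}→1  {7,8,9,10}→4
  5 left: {0,2,4,7,10}→5  {2,4,7,9,10}→10  {4,7,8,9,10}→10  {5,6,8,9,10}→1  {6,7,8,9,10}→5
  6 left: {0,2,4,7,9,10}→15  {2,4,7,8,9,10}→20  {3,5,6,8,9,10}→1  {4,6,7,8,9,10}→15  {5,6,7,8,9,10}→6
  7 left: {0,2,4,7,8,9,10}→35  {1,3,5,6,8,9,10}→1  {2,4,6,7,8,9,10}→35  {3,5,6,7,8,9,10}→7  {4,5,6,7,8,9,10}→21
  8 left: {0,2,4,6,7,8,9,10}→70  {1,3,5,6,7,8,9,10}→8  {2,4,5,6,7,8,9,10}→56  {3,4,5,6,7,8,9,10}→28
  9 left: {0,2,4,5,6,7,8,9,10}→126  {1,3,4,5,6,7,8,9,10}→36  {2,3,4,5,6,7,8,9,10}→84
  placing 0:s first → 120 extensions
  placing 1:p first → 210 extensions
total linear extensions = 330

330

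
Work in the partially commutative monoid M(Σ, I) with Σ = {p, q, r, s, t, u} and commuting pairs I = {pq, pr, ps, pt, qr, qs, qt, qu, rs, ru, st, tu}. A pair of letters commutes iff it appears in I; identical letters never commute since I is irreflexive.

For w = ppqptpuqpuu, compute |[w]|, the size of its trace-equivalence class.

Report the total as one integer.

495

#0=p has no predecessor
#1=p depends on [0:p]
#2=q has no predecessor
#3=p depends on [1:p]
#4=t has no predecessor
#5=p depends on [3:p]
#6=u depends on [5:p]
#7=q depends on [2:q]
#8=p depends on [6:u]
#9=u depends on [8:p]
#10=u depends on [9:u]
sources: [0:p, 2:q, 4:t]
N(rest) = Σ N(rest − s) over sources s of rest; N(one piece) = 1:
  size 1 → [4]=1  [7]=1  [10]=1
  size 2 → [2,7]=1  [4,7]=2  [4,10]=2  [7,10]=2  [9,10]=1
  size 3 → [2,4,7]=3  [2,7,10]=3  [4,7,10]=6  [4,9,10]=3  [7,9,10]=3  [8,9,10]=1
  size 4 → [2,4,7,10]=12  [2,7,9,10]=6  [4,7,9,10]=12  [4,8,9,10]=4  [6,8,9,10]=1  [7,8,9,10]=4
  size 5 → [2,4,7,9,10]=30  [2,7,8,9,10]=10  [4,6,8,9,10]=5  [4,7,8,9,10]=20  [5,6,8,9,10]=1  [6,7,8,9,10]=5
  size 6 → [2,4,7,8,9,10]=60  [2,6,7,8,9,10]=15  [3,5,6,8,9,10]=1  [4,5,6,8,9,10]=6  [4,6,7,8,9,10]=30  [5,6,7,8,9,10]=6
  size 7 → [1,3,5,6,8,9,10]=1  [2,4,6,7,8,9,10]=105  [2,5,6,7,8,9,10]=21  [3,4,5,6,8,9,10]=7  [3,5,6,7,8,9,10]=7  [4,5,6,7,8,9,10]=42
  size 8 → [0,1,3,5,6,8,9,10]=1  [1,3,4,5,6,8,9,10]=8  [1,3,5,6,7,8,9,10]=8  [2,3,5,6,7,8,9,10]=28  [2,4,5,6,7,8,9,10]=168  [3,4,5,6,7,8,9,10]=56
  size 9 → [0,1,3,4,5,6,8,9,10]=9  [0,1,3,5,6,7,8,9,10]=9  [1,2,3,5,6,7,8,9,10]=36  [1,3,4,5,6,7,8,9,10]=72  [2,3,4,5,6,7,8,9,10]=252
  first=0(p) contributes 360
  first=2(q) contributes 90
  first=4(t) contributes 45
|[w]| = 495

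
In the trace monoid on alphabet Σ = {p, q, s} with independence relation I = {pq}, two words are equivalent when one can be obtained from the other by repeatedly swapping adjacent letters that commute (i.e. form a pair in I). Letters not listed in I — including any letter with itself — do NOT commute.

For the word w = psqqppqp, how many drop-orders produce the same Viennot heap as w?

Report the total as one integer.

piece 0:p — minimal
piece 1:s rests on {0:p}
piece 2:q rests on {1:s}
piece 3:q rests on {2:q}
piece 4:p rests on {1:s}
piece 5:p rests on {4:p}
piece 6:q rests on {3:q}
piece 7:p rests on {5:p}
minimal pieces: {0:p}
ways to finish when only these pieces remain (= sum over removing one remaining piece with nothing left below it):
  1 left: {6}→1  {7}→1
  2 left: {3,6}→1  {5,7}→1  {6,7}→2
  3 left: {2,3,6}→1  {3,6,7}→3  {4,5,7}→1  {5,6,7}→3
  4 left: {2,3,6,7}→4  {3,5,6,7}→6  {4,5,6,7}→4
  5 left: {2,3,5,6,7}→10  {3,4,5,6,7}→10
  6 left: {2,3,4,5,6,7}→20
  placing 0:p first → 20 extensions

20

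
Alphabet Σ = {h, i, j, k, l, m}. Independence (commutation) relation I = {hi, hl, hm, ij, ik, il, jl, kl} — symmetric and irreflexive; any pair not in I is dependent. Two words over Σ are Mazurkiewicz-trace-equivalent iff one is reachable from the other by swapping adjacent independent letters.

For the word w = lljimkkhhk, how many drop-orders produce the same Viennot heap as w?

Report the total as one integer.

12

drop 0:l onto floor
drop 1:l onto {0:l}
drop 2:j onto floor
drop 3:i onto floor
drop 4:m onto {1:l, 2:j, 3:i}
drop 5:k onto {4:m}
drop 6:k onto {5:k}
drop 7:h onto {6:k}
drop 8:h onto {7:h}
drop 9:k onto {8:h}
ground layer = {0:l, 2:j, 3:i}
drop-orders for the pieces not yet dropped (sum over which currently-grounded one goes next):
  1 to go: {9} 1
  2 to go: {8,9} 1
  3 to go: {7,8,9} 1
  4 to go: {6,7,8,9} 1
  5 to go: {5,6,7,8,9} 1
  6 to go: {4,5,6,7,8,9} 1
  7 to go: {1,4,5,6,7,8,9} 1  {2,4,5,6,7,8,9} 1  {3,4,5,6,7,8,9} 1
  8 to go: {0,1,4,5,6,7,8,9} 1  {1,2,4,5,6,7,8,9} 2  {1,3,4,5,6,7,8,9} 2  {2,3,4,5,6,7,8,9} 2
  if 0:l drops first: 6 orders
  if 2:j drops first: 3 orders
  if 3:i drops first: 3 orders
heap linearizations: 12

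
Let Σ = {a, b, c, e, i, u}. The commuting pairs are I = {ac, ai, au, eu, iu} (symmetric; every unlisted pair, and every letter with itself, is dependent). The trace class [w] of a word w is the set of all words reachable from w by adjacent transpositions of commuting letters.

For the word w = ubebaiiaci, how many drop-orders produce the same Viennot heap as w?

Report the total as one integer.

#0=u has no predecessor
#1=b depends on [0:u]
#2=e depends on [1:b]
#3=b depends on [2:e]
#4=a depends on [3:b]
#5=i depends on [3:b]
#6=i depends on [5:i]
#7=a depends on [4:a]
#8=c depends on [6:i]
#9=i depends on [8:c]
sources: [0:u]
N(rest) = Σ N(rest − s) over sources s of rest; N(one piece) = 1:
  size 1 → [7]=1  [9]=1
  size 2 → [4,7]=1  [7,9]=2  [8,9]=1
  size 3 → [4,7,9]=3  [6,8,9]=1  [7,8,9]=3
  size 4 → [4,7,8,9]=6  [5,6,8,9]=1  [6,7,8,9]=4
  size 5 → [4,6,7,8,9]=10  [5,6,7,8,9]=5
  size 6 → [4,5,6,7,8,9]=15
  size 7 → [3,4,5,6,7,8,9]=15
  size 8 → [2,3,4,5,6,7,8,9]=15
  first=0(u) contributes 15

15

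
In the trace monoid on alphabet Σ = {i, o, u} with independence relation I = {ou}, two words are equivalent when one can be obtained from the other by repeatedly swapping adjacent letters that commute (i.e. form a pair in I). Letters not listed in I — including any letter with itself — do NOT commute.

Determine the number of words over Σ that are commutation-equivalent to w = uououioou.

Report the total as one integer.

drop 0:u onto floor
drop 1:o onto floor
drop 2:u onto {0:u}
drop 3:o onto {1:o}
drop 4:u onto {2:u}
drop 5:i onto {3:o, 4:u}
drop 6:o onto {5:i}
drop 7:o onto {6:o}
drop 8:u onto {5:i}
ground layer = {0:u, 1:o}
drop-orders for the pieces not yet dropped (sum over which currently-grounded one goes next):
  1 to go: {7} 1  {8} 1
  2 to go: {6,7} 1  {7,8} 2
  3 to go: {6,7,8} 3
  4 to go: {5,6,7,8} 3
  5 to go: {3,5,6,7,8} 3  {4,5,6,7,8} 3
  6 to go: {1,3,5,6,7,8} 3  {2,4,5,6,7,8} 3  {3,4,5,6,7,8} 6
  7 to go: {0,2,4,5,6,7,8} 3  {1,3,4,5,6,7,8} 9  {2,3,4,5,6,7,8} 9
  if 0:u drops first: 18 orders
  if 1:o drops first: 12 orders
heap linearizations: 30

30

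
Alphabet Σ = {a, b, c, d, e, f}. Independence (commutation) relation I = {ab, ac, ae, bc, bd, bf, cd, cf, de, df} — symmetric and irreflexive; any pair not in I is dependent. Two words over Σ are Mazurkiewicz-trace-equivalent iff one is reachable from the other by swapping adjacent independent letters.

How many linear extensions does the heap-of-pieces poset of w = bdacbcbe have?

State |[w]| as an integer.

piece 0:b — minimal
piece 1:d — minimal
piece 2:a rests on {1:d}
piece 3:c — minimal
piece 4:b rests on {0:b}
piece 5:c rests on {3:c}
piece 6:b rests on {4:b}
piece 7:e rests on {5:c, 6:b}
minimal pieces: {0:b, 1:d, 3:c}
ways to finish when only these pieces remain (= sum over removing one remaining piece with nothing left below it):
  1 left: {2}→1  {7}→1
  2 left: {1,2}→1  {2,7}→2  {5,7}→1  {6,7}→1
  3 left: {1,2,7}→3  {2,5,7}→3  {2,6,7}→3  {3,5,7}→1  {4,6,7}→1  {5,6,7}→2
  4 left: {0,4,6,7}→1  {1,2,5,7}→6  {1,2,6,7}→6  {2,3,5,7}→4  {2,4,6,7}→4  {2,5,6,7}→8  {3,5,6,7}→3  {4,5,6,7}→3
  5 left: {0,2,4,6,7}→5  {0,4,5,6,7}→4  {1,2,3,5,7}→10  {1,2,4,6,7}→10  {1,2,5,6,7}→20  {2,3,5,6,7}→15  {2,4,5,6,7}→15  {3,4,5,6,7}→6
  6 left: {0,1,2,4,6,7}→15  {0,2,4,5,6,7}→24  {0,3,4,5,6,7}→10  {1,2,3,5,6,7}→45  {1,2,4,5,6,7}→45  {2,3,4,5,6,7}→36
  placing 0:b first → 126 extensions
  placing 1:d first → 70 extensions
  placing 3:c first → 84 extensions
total linear extensions = 280

280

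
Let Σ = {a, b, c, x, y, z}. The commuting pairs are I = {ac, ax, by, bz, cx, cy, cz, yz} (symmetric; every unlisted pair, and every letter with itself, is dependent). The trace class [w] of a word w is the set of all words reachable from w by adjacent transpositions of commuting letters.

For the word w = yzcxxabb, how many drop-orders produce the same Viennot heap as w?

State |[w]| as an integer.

36

0(y) covers ∅
1(z) covers ∅
2(c) covers ∅
3(x) covers 0:y, 1:z
4(x) covers 3:x
5(a) covers 0:y, 1:z
6(b) covers 2:c, 4:x, 5:a
7(b) covers 6:b
floor of heap: 0:y, 1:z, 2:c
completions by unplaced set U, small U first (add the entries for U minus each lowest piece of U):
  |U|=1: {7}:1
  |U|=2: {6,7}:1
  |U|=3: {2,6,7}:1  {4,6,7}:1  {5,6,7}:1
  |U|=4: {2,4,6,7}:2  {2,5,6,7}:2  {3,4,6,7}:1  {4,5,6,7}:2
  |U|=5: {2,3,4,6,7}:3  {2,4,5,6,7}:6  {3,4,5,6,7}:3
  |U|=6: {0,3,4,5,6,7}:3  {1,3,4,5,6,7}:3  {2,3,4,5,6,7}:12
  start at 0(y): 15
  start at 1(z): 15
  start at 2(c): 6
sum over floor = 36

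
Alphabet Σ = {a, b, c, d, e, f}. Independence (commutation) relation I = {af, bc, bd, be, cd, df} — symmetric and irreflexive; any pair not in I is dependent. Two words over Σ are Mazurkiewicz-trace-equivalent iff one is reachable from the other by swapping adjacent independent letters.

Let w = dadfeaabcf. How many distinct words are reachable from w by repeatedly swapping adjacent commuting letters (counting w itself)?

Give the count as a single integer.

8

drop 0:d onto floor
drop 1:a onto {0:d}
drop 2:d onto {1:a}
drop 3:f onto floor
drop 4:e onto {2:d, 3:f}
drop 5:a onto {4:e}
drop 6:a onto {5:a}
drop 7:b onto {6:a}
drop 8:c onto {6:a}
drop 9:f onto {7:b, 8:c}
ground layer = {0:d, 3:f}
drop-orders for the pieces not yet dropped (sum over which currently-grounded one goes next):
  1 to go: {9} 1
  2 to go: {7,9} 1  {8,9} 1
  3 to go: {7,8,9} 2
  4 to go: {6,7,8,9} 2
  5 to go: {5,6,7,8,9} 2
  6 to go: {4,5,6,7,8,9} 2
  7 to go: {2,4,5,6,7,8,9} 2  {3,4,5,6,7,8,9} 2
  8 to go: {1,2,4,5,6,7,8,9} 2  {2,3,4,5,6,7,8,9} 4
  if 0:d drops first: 6 orders
  if 3:f drops first: 2 orders
heap linearizations: 8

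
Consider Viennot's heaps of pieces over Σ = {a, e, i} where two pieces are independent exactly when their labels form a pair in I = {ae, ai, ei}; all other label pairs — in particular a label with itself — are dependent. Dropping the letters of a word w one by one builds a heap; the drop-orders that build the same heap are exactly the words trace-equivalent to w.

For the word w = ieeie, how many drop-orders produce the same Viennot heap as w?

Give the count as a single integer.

10

0(i) covers ∅
1(e) covers ∅
2(e) covers 1:e
3(i) covers 0:i
4(e) covers 2:e
floor of heap: 0:i, 1:e
completions by unplaced set U, small U first (add the entries for U minus each lowest piece of U):
  |U|=1: {3}:1  {4}:1
  |U|=2: {0,3}:1  {2,4}:1  {3,4}:2
  |U|=3: {0,3,4}:3  {1,2,4}:1  {2,3,4}:3
  start at 0(i): 4
  start at 1(e): 6
sum over floor = 10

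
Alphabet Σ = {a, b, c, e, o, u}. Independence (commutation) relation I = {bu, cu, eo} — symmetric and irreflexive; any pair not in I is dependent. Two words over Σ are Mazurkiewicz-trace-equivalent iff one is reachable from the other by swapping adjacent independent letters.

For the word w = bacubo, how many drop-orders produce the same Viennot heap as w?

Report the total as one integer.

3

drop 0:b onto floor
drop 1:a onto {0:b}
drop 2:c onto {1:a}
drop 3:u onto {1:a}
drop 4:b onto {2:c}
drop 5:o onto {3:u, 4:b}
ground layer = {0:b}
drop-orders for the pieces not yet dropped (sum over which currently-grounded one goes next):
  1 to go: {5} 1
  2 to go: {3,5} 1  {4,5} 1
  3 to go: {2,4,5} 1  {3,4,5} 2
  4 to go: {2,3,4,5} 3
  if 0:b drops first: 3 orders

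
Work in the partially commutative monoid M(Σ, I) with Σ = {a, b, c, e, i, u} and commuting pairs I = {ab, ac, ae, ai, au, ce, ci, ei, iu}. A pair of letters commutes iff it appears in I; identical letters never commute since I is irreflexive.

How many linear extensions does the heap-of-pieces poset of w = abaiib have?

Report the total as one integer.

piece 0:a — minimal
piece 1:b — minimal
piece 2:a rests on {0:a}
piece 3:i rests on {1:b}
piece 4:i rests on {3:i}
piece 5:b rests on {4:i}
minimal pieces: {0:a, 1:b}
ways to finish when only these pieces remain (= sum over removing one remaining piece with nothing left below it):
  1 left: {2}→1  {5}→1
  2 left: {0,2}→1  {2,5}→2  {4,5}→1
  3 left: {0,2,5}→3  {2,4,5}→3  {3,4,5}→1
  4 left: {0,2,4,5}→6  {1,3,4,5}→1  {2,3,4,5}→4
  placing 0:a first → 5 extensions
  placing 1:b first → 10 extensions
total linear extensions = 15

15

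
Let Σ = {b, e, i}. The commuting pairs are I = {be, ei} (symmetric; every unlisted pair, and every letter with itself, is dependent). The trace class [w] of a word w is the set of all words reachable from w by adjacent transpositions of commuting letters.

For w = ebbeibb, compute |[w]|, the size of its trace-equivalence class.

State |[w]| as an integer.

0(e) covers ∅
1(b) covers ∅
2(b) covers 1:b
3(e) covers 0:e
4(i) covers 2:b
5(b) covers 4:i
6(b) covers 5:b
floor of heap: 0:e, 1:b
completions by unplaced set U, small U first (add the entries for U minus each lowest piece of U):
  |U|=1: {3}:1  {6}:1
  |U|=2: {0,3}:1  {3,6}:2  {5,6}:1
  |U|=3: {0,3,6}:3  {3,5,6}:3  {4,5,6}:1
  |U|=4: {0,3,5,6}:6  {2,4,5,6}:1  {3,4,5,6}:4
  |U|=5: {0,3,4,5,6}:10  {1,2,4,5,6}:1  {2,3,4,5,6}:5
  start at 0(e): 6
  start at 1(b): 15
sum over floor = 21

21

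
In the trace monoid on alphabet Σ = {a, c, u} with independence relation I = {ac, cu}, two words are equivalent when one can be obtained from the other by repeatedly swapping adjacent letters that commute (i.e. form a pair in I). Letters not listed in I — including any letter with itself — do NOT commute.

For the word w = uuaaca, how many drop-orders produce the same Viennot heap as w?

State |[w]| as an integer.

6

piece 0:u — minimal
piece 1:u rests on {0:u}
piece 2:a rests on {1:u}
piece 3:a rests on {2:a}
piece 4:c — minimal
piece 5:a rests on {3:a}
minimal pieces: {0:u, 4:c}
ways to finish when only these pieces remain (= sum over removing one remaining piece with nothing left below it):
  1 left: {4}→1  {5}→1
  2 left: {3,5}→1  {4,5}→2
  3 left: {2,3,5}→1  {3,4,5}→3
  4 left: {1,2,3,5}→1  {2,3,4,5}→4
  placing 0:u first → 5 extensions
  placing 4:c first → 1 extensions
total linear extensions = 6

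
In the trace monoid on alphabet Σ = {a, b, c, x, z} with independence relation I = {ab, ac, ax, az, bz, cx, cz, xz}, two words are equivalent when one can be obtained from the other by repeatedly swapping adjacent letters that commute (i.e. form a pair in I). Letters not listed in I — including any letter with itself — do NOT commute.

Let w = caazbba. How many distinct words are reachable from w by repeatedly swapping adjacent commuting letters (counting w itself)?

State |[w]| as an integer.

0(c) covers ∅
1(a) covers ∅
2(a) covers 1:a
3(z) covers ∅
4(b) covers 0:c
5(b) covers 4:b
6(a) covers 2:a
floor of heap: 0:c, 1:a, 3:z
completions by unplaced set U, small U first (add the entries for U minus each lowest piece of U):
  |U|=1: {3}:1  {5}:1  {6}:1
  |U|=2: {2,6}:1  {3,5}:2  {3,6}:2  {4,5}:1  {5,6}:2
  |U|=3: {0,4,5}:1  {1,2,6}:1  {2,3,6}:3  {2,5,6}:3  {3,4,5}:3  {3,5,6}:6  {4,5,6}:3
  |U|=4: {0,3,4,5}:4  {0,4,5,6}:4  {1,2,3,6}:4  {1,2,5,6}:4  {2,3,5,6}:12  {2,4,5,6}:6  {3,4,5,6}:12
  |U|=5: {0,2,4,5,6}:10  {0,3,4,5,6}:20  {1,2,3,5,6}:20  {1,2,4,5,6}:10  {2,3,4,5,6}:30
  start at 0(c): 60
  start at 1(a): 60
  start at 3(z): 20
sum over floor = 140

140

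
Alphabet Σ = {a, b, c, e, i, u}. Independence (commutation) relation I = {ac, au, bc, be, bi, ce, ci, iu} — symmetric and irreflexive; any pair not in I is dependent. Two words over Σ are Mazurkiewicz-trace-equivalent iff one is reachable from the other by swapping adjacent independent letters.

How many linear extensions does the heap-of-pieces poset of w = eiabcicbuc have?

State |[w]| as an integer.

drop 0:e onto floor
drop 1:i onto {0:e}
drop 2:a onto {1:i}
drop 3:b onto {2:a}
drop 4:c onto floor
drop 5:i onto {2:a}
drop 6:c onto {4:c}
drop 7:b onto {3:b}
drop 8:u onto {6:c, 7:b}
drop 9:c onto {8:u}
ground layer = {0:e, 4:c}
drop-orders for the pieces not yet dropped (sum over which currently-grounded one goes next):
  1 to go: {5} 1  {9} 1
  2 to go: {5,9} 2  {8,9} 1
  3 to go: {5,8,9} 3  {6,8,9} 1  {7,8,9} 1
  4 to go: {3,7,8,9} 1  {4,6,8,9} 1  {5,6,8,9} 4  {5,7,8,9} 4  {6,7,8,9} 2
  5 to go: {3,5,7,8,9} 5  {3,6,7,8,9} 3  {4,5,6,8,9} 5  {4,6,7,8,9} 3  {5,6,7,8,9} 10
  6 to go: {2,3,5,7,8,9} 5  {3,4,6,7,8,9} 6  {3,5,6,7,8,9} 18  {4,5,6,7,8,9} 18
  7 to go: {1,2,3,5,7,8,9} 5  {2,3,5,6,7,8,9} 23  {3,4,5,6,7,8,9} 42
  8 to go: {0,1,2,3,5,7,8,9} 5  {1,2,3,5,6,7,8,9} 28  {2,3,4,5,6,7,8,9} 65
  if 0:e drops first: 93 orders
  if 4:c drops first: 33 orders
heap linearizations: 126

126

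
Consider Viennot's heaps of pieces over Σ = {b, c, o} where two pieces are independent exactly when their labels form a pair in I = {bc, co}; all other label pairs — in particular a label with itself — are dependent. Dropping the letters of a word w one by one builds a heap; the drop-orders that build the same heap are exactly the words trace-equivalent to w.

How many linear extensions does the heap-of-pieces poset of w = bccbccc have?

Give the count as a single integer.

21

0(b) covers ∅
1(c) covers ∅
2(c) covers 1:c
3(b) covers 0:b
4(c) covers 2:c
5(c) covers 4:c
6(c) covers 5:c
floor of heap: 0:b, 1:c
completions by unplaced set U, small U first (add the entries for U minus each lowest piece of U):
  |U|=1: {3}:1  {6}:1
  |U|=2: {0,3}:1  {3,6}:2  {5,6}:1
  |U|=3: {0,3,6}:3  {3,5,6}:3  {4,5,6}:1
  |U|=4: {0,3,5,6}:6  {2,4,5,6}:1  {3,4,5,6}:4
  |U|=5: {0,3,4,5,6}:10  {1,2,4,5,6}:1  {2,3,4,5,6}:5
  start at 0(b): 6
  start at 1(c): 15
sum over floor = 21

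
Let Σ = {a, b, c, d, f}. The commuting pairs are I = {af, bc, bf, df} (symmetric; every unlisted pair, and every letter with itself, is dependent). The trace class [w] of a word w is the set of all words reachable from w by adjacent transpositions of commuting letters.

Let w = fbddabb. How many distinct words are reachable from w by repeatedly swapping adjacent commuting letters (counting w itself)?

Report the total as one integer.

#0=f has no predecessor
#1=b has no predecessor
#2=d depends on [1:b]
#3=d depends on [2:d]
#4=a depends on [3:d]
#5=b depends on [4:a]
#6=b depends on [5:b]
sources: [0:f, 1:b]
N(rest) = Σ N(rest − s) over sources s of rest; N(one piece) = 1:
  size 1 → [0]=1  [6]=1
  size 2 → [0,6]=2  [5,6]=1
  size 3 → [0,5,6]=3  [4,5,6]=1
  size 4 → [0,4,5,6]=4  [3,4,5,6]=1
  size 5 → [0,3,4,5,6]=5  [2,3,4,5,6]=1
  first=0(f) contributes 1
  first=1(b) contributes 6
|[w]| = 7

7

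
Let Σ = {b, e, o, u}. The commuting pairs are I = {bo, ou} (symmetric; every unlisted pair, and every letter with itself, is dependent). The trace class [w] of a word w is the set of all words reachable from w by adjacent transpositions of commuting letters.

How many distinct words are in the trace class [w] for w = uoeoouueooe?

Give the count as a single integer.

12

piece 0:u — minimal
piece 1:o — minimal
piece 2:e rests on {0:u, 1:o}
piece 3:o rests on {2:e}
piece 4:o rests on {3:o}
piece 5:u rests on {2:e}
piece 6:u rests on {5:u}
piece 7:e rests on {4:o, 6:u}
piece 8:o rests on {7:e}
piece 9:o rests on {8:o}
piece 10:e rests on {9:o}
minimal pieces: {0:u, 1:o}
ways to finish when only these pieces remain (= sum over removing one remaining piece with nothing left below it):
  1 left: {10}→1
  2 left: {9,10}→1
  3 left: {8,9,10}→1
  4 left: {7,8,9,10}→1
  5 left: {4,7,8,9,10}→1  {6,7,8,9,10}→1
  6 left: {3,4,7,8,9,10}→1  {4,6,7,8,9,10}→2  {5,6,7,8,9,10}→1
  7 left: {3,4,6,7,8,9,10}→3  {4,5,6,7,8,9,10}→3
  8 left: {3,4,5,6,7,8,9,10}→6
  9 left: {2,3,4,5,6,7,8,9,10}→6
  placing 0:u first → 6 extensions
  placing 1:o first → 6 extensions
total linear extensions = 12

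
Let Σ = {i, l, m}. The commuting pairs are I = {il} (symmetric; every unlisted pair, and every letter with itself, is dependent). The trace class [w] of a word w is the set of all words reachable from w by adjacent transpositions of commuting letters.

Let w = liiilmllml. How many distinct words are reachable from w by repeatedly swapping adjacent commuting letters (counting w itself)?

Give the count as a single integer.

10

drop 0:l onto floor
drop 1:i onto floor
drop 2:i onto {1:i}
drop 3:i onto {2:i}
drop 4:l onto {0:l}
drop 5:m onto {3:i, 4:l}
drop 6:l onto {5:m}
drop 7:l onto {6:l}
drop 8:m onto {7:l}
drop 9:l onto {8:m}
ground layer = {0:l, 1:i}
drop-orders for the pieces not yet dropped (sum over which currently-grounded one goes next):
  1 to go: {9} 1
  2 to go: {8,9} 1
  3 to go: {7,8,9} 1
  4 to go: {6,7,8,9} 1
  5 to go: {5,6,7,8,9} 1
  6 to go: {3,5,6,7,8,9} 1  {4,5,6,7,8,9} 1
  7 to go: {0,4,5,6,7,8,9} 1  {2,3,5,6,7,8,9} 1  {3,4,5,6,7,8,9} 2
  8 to go: {0,3,4,5,6,7,8,9} 3  {1,2,3,5,6,7,8,9} 1  {2,3,4,5,6,7,8,9} 3
  if 0:l drops first: 4 orders
  if 1:i drops first: 6 orders
heap linearizations: 10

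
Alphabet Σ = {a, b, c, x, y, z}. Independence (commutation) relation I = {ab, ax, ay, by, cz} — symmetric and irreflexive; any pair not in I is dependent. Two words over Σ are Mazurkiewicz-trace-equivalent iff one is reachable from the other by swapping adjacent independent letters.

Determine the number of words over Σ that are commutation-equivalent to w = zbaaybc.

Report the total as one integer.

30

piece 0:z — minimal
piece 1:b rests on {0:z}
piece 2:a rests on {0:z}
piece 3:a rests on {2:a}
piece 4:y rests on {0:z}
piece 5:b rests on {1:b}
piece 6:c rests on {3:a, 4:y, 5:b}
minimal pieces: {0:z}
ways to finish when only these pieces remain (= sum over removing one remaining piece with nothing left below it):
  1 left: {6}→1
  2 left: {3,6}→1  {4,6}→1  {5,6}→1
  3 left: {1,5,6}→1  {2,3,6}→1  {3,4,6}→2  {3,5,6}→2  {4,5,6}→2
  4 left: {1,3,5,6}→3  {1,4,5,6}→3  {2,3,4,6}→3  {2,3,5,6}→3  {3,4,5,6}→6
  5 left: {1,2,3,5,6}→6  {1,3,4,5,6}→12  {2,3,4,5,6}→12
  placing 0:z first → 30 extensions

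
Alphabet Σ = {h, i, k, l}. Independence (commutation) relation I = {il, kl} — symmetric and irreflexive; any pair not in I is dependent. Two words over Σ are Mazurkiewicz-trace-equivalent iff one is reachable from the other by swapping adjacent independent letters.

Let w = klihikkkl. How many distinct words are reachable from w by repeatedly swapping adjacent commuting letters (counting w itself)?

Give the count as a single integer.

#0=k has no predecessor
#1=l has no predecessor
#2=i depends on [0:k]
#3=h depends on [1:l, 2:i]
#4=i depends on [3:h]
#5=k depends on [4:i]
#6=k depends on [5:k]
#7=k depends on [6:k]
#8=l depends on [3:h]
sources: [0:k, 1:l]
N(rest) = Σ N(rest − s) over sources s of rest; N(one piece) = 1:
  size 1 → [7]=1  [8]=1
  size 2 → [6,7]=1  [7,8]=2
  size 3 → [5,6,7]=1  [6,7,8]=3
  size 4 → [4,5,6,7]=1  [5,6,7,8]=4
  size 5 → [4,5,6,7,8]=5
  size 6 → [3,4,5,6,7,8]=5
  size 7 → [1,3,4,5,6,7,8]=5  [2,3,4,5,6,7,8]=5
  first=0(k) contributes 10
  first=1(l) contributes 5
|[w]| = 15

15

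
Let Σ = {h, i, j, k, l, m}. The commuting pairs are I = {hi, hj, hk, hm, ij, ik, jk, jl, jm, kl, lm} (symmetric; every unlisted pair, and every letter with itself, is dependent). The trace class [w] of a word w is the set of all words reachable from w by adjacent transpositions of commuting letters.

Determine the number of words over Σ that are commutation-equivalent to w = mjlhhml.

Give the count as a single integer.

105

0(m) covers ∅
1(j) covers ∅
2(l) covers ∅
3(h) covers 2:l
4(h) covers 3:h
5(m) covers 0:m
6(l) covers 4:h
floor of heap: 0:m, 1:j, 2:l
completions by unplaced set U, small U first (add the entries for U minus each lowest piece of U):
  |U|=1: {1}:1  {5}:1  {6}:1
  |U|=2: {0,5}:1  {1,5}:2  {1,6}:2  {4,6}:1  {5,6}:2
  |U|=3: {0,1,5}:3  {0,5,6}:3  {1,4,6}:3  {1,5,6}:6  {3,4,6}:1  {4,5,6}:3
  |U|=4: {0,1,5,6}:12  {0,4,5,6}:6  {1,3,4,6}:4  {1,4,5,6}:12  {2,3,4,6}:1  {3,4,5,6}:4
  |U|=5: {0,1,4,5,6}:30  {0,3,4,5,6}:10  {1,2,3,4,6}:5  {1,3,4,5,6}:20  {2,3,4,5,6}:5
  start at 0(m): 30
  start at 1(j): 15
  start at 2(l): 60
sum over floor = 105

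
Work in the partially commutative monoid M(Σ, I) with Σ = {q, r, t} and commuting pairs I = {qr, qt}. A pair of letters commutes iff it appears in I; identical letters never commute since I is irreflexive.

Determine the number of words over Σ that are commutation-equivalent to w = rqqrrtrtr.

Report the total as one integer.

drop 0:r onto floor
drop 1:q onto floor
drop 2:q onto {1:q}
drop 3:r onto {0:r}
drop 4:r onto {3:r}
drop 5:t onto {4:r}
drop 6:r onto {5:t}
drop 7:t onto {6:r}
drop 8:r onto {7:t}
ground layer = {0:r, 1:q}
drop-orders for the pieces not yet dropped (sum over which currently-grounded one goes next):
  1 to go: {2} 1  {8} 1
  2 to go: {1,2} 1  {2,8} 2  {7,8} 1
  3 to go: {1,2,8} 3  {2,7,8} 3  {6,7,8} 1
  4 to go: {1,2,7,8} 6  {2,6,7,8} 4  {5,6,7,8} 1
  5 to go: {1,2,6,7,8} 10  {2,5,6,7,8} 5  {4,5,6,7,8} 1
  6 to go: {1,2,5,6,7,8} 15  {2,4,5,6,7,8} 6  {3,4,5,6,7,8} 1
  7 to go: {0,3,4,5,6,7,8} 1  {1,2,4,5,6,7,8} 21  {2,3,4,5,6,7,8} 7
  if 0:r drops first: 28 orders
  if 1:q drops first: 8 orders
heap linearizations: 36

36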